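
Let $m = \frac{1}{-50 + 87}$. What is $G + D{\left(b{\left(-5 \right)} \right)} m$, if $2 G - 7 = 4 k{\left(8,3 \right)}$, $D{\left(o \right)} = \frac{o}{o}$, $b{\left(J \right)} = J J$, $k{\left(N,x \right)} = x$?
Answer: $\frac{705}{74} \approx 9.527$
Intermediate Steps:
$b{\left(J \right)} = J^{2}$
$D{\left(o \right)} = 1$
$G = \frac{19}{2}$ ($G = \frac{7}{2} + \frac{4 \cdot 3}{2} = \frac{7}{2} + \frac{1}{2} \cdot 12 = \frac{7}{2} + 6 = \frac{19}{2} \approx 9.5$)
$m = \frac{1}{37} \approx 0.027027$
$G + D{\left(b{\left(-5 \right)} \right)} m = \frac{19}{2} + 1 \cdot \frac{1}{37} = \frac{19}{2} + \frac{1}{37} = \frac{705}{74}$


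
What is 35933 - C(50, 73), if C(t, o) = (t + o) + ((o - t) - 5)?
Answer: 35792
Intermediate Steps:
C(t, o) = -5 + 2*o (C(t, o) = (o + t) + (-5 + o - t) = -5 + 2*o)
35933 - C(50, 73) = 35933 - (-5 + 2*73) = 35933 - (-5 + 146) = 35933 - 1*141 = 35933 - 141 = 35792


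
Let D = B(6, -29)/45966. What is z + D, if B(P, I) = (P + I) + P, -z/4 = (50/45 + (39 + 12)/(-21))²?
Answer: -422235523/60813018 ≈ -6.9432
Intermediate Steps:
z = -27556/3969 (z = -4*(50/45 + (39 + 12)/(-21))² = -4*(50*(1/45) + 51*(-1/21))² = -4*(10/9 - 17/7)² = -4*(-83/63)² = -4*6889/3969 = -27556/3969 ≈ -6.9428)
B(P, I) = I + 2*P (B(P, I) = (I + P) + P = I + 2*P)
D = -17/45966 (D = (-29 + 2*6)/45966 = (-29 + 12)*(1/45966) = -17*1/45966 = -17/45966 ≈ -0.00036984)
z + D = -27556/3969 - 17/45966 = -422235523/60813018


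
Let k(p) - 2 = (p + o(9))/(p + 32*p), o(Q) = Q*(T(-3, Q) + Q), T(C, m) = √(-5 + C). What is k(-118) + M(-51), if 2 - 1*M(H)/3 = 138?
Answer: -1580927/3894 - 3*I*√2/649 ≈ -405.99 - 0.0065372*I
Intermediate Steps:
M(H) = -408 (M(H) = 6 - 3*138 = 6 - 414 = -408)
o(Q) = Q*(Q + 2*I*√2) (o(Q) = Q*(√(-5 - 3) + Q) = Q*(√(-8) + Q) = Q*(2*I*√2 + Q) = Q*(Q + 2*I*√2))
k(p) = 2 + (81 + p + 18*I*√2)/(33*p) (k(p) = 2 + (p + 9*(9 + 2*I*√2))/(p + 32*p) = 2 + (p + (81 + 18*I*√2))/((33*p)) = 2 + (81 + p + 18*I*√2)*(1/(33*p)) = 2 + (81 + p + 18*I*√2)/(33*p))
k(-118) + M(-51) = (1/33)*(81 + 67*(-118) + 18*I*√2)/(-118) - 408 = (1/33)*(-1/118)*(81 - 7906 + 18*I*√2) - 408 = (1/33)*(-1/118)*(-7825 + 18*I*√2) - 408 = (7825/3894 - 3*I*√2/649) - 408 = -1580927/3894 - 3*I*√2/649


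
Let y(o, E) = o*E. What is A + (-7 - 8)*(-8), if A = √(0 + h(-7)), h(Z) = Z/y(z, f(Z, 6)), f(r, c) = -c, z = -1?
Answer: 120 + I*√42/6 ≈ 120.0 + 1.0801*I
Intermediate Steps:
y(o, E) = E*o
h(Z) = Z/6 (h(Z) = Z/((-1*6*(-1))) = Z/((-6*(-1))) = Z/6)
A = I*√42/6 (A = √(0 + (⅙)*(-7)) = √(0 - 7/6) = √(-7/6) = I*√42/6 ≈ 1.0801*I)
A + (-7 - 8)*(-8) = I*√42/6 + (-7 - 8)*(-8) = I*√42/6 - 15*(-8) = I*√42/6 + 120 = 120 + I*√42/6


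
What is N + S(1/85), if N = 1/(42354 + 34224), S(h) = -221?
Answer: -16923737/76578 ≈ -221.00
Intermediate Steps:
N = 1/76578 ≈ 1.3059e-5
N + S(1/85) = 1/76578 - 221 = -16923737/76578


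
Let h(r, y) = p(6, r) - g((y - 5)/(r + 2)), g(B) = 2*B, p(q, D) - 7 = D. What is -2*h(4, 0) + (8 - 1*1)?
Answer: -55/3 ≈ -18.333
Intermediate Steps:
p(q, D) = 7 + D
h(r, y) = 7 + r - 2*(-5 + y)/(2 + r) (h(r, y) = (7 + r) - 2*(y - 5)/(r + 2) = (7 + r) - 2*(-5 + y)/(2 + r) = 7 + r - 2*(-5 + y)/(2 + r))
-2*h(4, 0) + (8 - 1*1) = -2*(10 - 2*0 + (2 + 4)*(7 + 4))/(2 + 4) + (8 - 1*1) = -2*(10 + 0 + 6*11)/6 + (8 - 1) = -(10 + 0 + 66)/3 + 7 = -76/3 + 7 = -55/3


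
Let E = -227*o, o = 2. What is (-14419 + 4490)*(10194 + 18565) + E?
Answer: -285548565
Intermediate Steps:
E = -454 (E = -227*2 = -454)
(-14419 + 4490)*(10194 + 18565) + E = (-14419 + 4490)*(10194 + 18565) - 454 = -9929*28759 - 454 = -285548111 - 454 = -285548565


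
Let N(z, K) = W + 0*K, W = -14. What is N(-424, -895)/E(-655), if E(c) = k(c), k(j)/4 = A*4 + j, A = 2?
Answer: 7/1294 ≈ 0.0054096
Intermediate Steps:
k(j) = 32 + 4*j (k(j) = 4*(2*4 + j) = 4*(8 + j) = 32 + 4*j)
N(z, K) = -14 (N(z, K) = -14 + 0*K = -14 + 0 = -14)
E(c) = 32 + 4*c
N(-424, -895)/E(-655) = -14/(32 + 4*(-655)) = -14/(32 - 2620) = -14/(-2588) = -14*(-1/2588) = 7/1294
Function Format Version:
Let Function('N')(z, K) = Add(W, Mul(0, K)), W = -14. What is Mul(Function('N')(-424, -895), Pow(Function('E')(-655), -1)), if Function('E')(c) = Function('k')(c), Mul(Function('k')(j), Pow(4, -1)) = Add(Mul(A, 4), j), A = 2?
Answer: Rational(7, 1294) ≈ 0.0054096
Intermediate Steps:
Function('k')(j) = Add(32, Mul(4, j)) (Function('k')(j) = Mul(4, Add(Mul(2, 4), j)) = Mul(4, Add(8, j)) = Add(32, Mul(4, j)))
Function('N')(z, K) = -14 (Function('N')(z, K) = Add(-14, Mul(0, K)) = Add(-14, 0) = -14)
Function('E')(c) = Add(32, Mul(4, c))
Mul(Function('N')(-424, -895), Pow(Function('E')(-655), -1)) = Mul(-14, Pow(Add(32, Mul(4, -655)), -1)) = Mul(-14, Pow(Add(32, -2620), -1)) = Mul(-14, Pow(-2588, -1)) = Mul(-14, Rational(-1, 2588)) = Rational(7, 1294)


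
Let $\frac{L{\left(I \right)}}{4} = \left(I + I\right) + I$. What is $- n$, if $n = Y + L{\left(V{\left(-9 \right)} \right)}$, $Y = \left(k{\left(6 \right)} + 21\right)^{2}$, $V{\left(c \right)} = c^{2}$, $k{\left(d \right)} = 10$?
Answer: $-1933$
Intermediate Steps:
$L{\left(I \right)} = 12 I$ ($L{\left(I \right)} = 4 \left(\left(I + I\right) + I\right) = 4 \left(2 I + I\right) = 4 \cdot 3 I = 12 I$)
$Y = 961$ ($Y = \left(10 + 21\right)^{2} = 31^{2} = 961$)
$n = 1933$ ($n = 961 + 12 \left(-9\right)^{2} = 961 + 12 \cdot 81 = 961 + 972 = 1933$)
$- n = \left(-1\right) 1933 = -1933$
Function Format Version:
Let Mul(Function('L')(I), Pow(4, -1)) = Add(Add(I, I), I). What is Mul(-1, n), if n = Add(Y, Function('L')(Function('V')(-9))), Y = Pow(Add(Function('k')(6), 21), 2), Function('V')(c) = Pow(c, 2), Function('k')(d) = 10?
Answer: -1933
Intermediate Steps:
Function('L')(I) = Mul(12, I) (Function('L')(I) = Mul(4, Add(Add(I, I), I)) = Mul(4, Add(Mul(2, I), I)) = Mul(4, Mul(3, I)) = Mul(12, I))
Y = 961 (Y = Pow(Add(10, 21), 2) = Pow(31, 2) = 961)
n = 1933 (n = Add(961, Mul(12, Pow(-9, 2))) = Add(961, Mul(12, 81)) = Add(961, 972) = 1933)
Mul(-1, n) = Mul(-1, 1933) = -1933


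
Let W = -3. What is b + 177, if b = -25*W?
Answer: 252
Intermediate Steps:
b = 75 (b = -25*(-3) = 75)
b + 177 = 75 + 177 = 252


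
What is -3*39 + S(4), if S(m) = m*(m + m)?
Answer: -85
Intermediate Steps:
S(m) = 2*m² (S(m) = m*(2*m) = 2*m²)
-3*39 + S(4) = -3*39 + 2*4² = -117 + 2*16 = -117 + 32 = -85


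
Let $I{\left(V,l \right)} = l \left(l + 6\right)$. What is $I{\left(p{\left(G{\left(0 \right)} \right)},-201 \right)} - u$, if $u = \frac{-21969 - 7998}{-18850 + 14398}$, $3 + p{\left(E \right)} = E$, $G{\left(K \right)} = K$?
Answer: $\frac{8307913}{212} \approx 39188.0$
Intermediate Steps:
$p{\left(E \right)} = -3 + E$
$I{\left(V,l \right)} = l \left(6 + l\right)$
$u = \frac{1427}{212}$ ($u = - \frac{29967}{-4452} = \left(-29967\right) \left(- \frac{1}{4452}\right) = \frac{1427}{212} \approx 6.7311$)
$I{\left(p{\left(G{\left(0 \right)} \right)},-201 \right)} - u = - 201 \left(6 - 201\right) - \frac{1427}{212} = \left(-201\right) \left(-195\right) - \frac{1427}{212} = 39195 - \frac{1427}{212} = \frac{8307913}{212}$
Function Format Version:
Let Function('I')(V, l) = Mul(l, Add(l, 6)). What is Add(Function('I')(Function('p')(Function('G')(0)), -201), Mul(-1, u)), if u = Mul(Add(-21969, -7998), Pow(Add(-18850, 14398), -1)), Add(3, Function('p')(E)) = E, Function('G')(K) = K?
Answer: Rational(8307913, 212) ≈ 39188.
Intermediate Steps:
Function('p')(E) = Add(-3, E)
Function('I')(V, l) = Mul(l, Add(6, l))
u = Rational(1427, 212) (u = Mul(-29967, Pow(-4452, -1)) = Mul(-29967, Rational(-1, 4452)) = Rational(1427, 212) ≈ 6.7311)
Add(Function('I')(Function('p')(Function('G')(0)), -201), Mul(-1, u)) = Add(Mul(-201, Add(6, -201)), Mul(-1, Rational(1427, 212))) = Add(Mul(-201, -195), Rational(-1427, 212)) = Add(39195, Rational(-1427, 212)) = Rational(8307913, 212)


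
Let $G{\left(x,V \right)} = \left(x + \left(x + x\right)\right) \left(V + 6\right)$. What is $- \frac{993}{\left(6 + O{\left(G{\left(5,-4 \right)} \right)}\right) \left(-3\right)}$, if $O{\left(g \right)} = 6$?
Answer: $\frac{331}{12} \approx 27.583$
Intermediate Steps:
$G{\left(x,V \right)} = 3 x \left(6 + V\right)$ ($G{\left(x,V \right)} = \left(x + 2 x\right) \left(6 + V\right) = 3 x \left(6 + V\right)$)
$- \frac{993}{\left(6 + O{\left(G{\left(5,-4 \right)} \right)}\right) \left(-3\right)} = - \frac{993}{\left(6 + 6\right) \left(-3\right)} = - \frac{993}{12 \left(-3\right)} = - \frac{993}{-36} = \left(-993\right) \left(- \frac{1}{36}\right) = \frac{331}{12}$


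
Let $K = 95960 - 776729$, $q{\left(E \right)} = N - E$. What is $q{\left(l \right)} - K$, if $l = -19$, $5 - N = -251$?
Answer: $681044$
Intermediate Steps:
$N = 256$ ($N = 5 - -251 = 5 + 251 = 256$)
$q{\left(E \right)} = 256 - E$
$K = -680769$
$q{\left(l \right)} - K = \left(256 - -19\right) - -680769 = \left(256 + 19\right) + 680769 = 275 + 680769 = 681044$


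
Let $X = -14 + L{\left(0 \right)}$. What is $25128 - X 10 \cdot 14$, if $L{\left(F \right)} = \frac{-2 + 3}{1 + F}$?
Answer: $26948$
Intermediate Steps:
$L{\left(F \right)} = \frac{1}{1 + F}$ ($L{\left(F \right)} = 1 \frac{1}{1 + F} = \frac{1}{1 + F}$)
$X = -13$ ($X = -14 + \frac{1}{1 + 0} = -14 + 1^{-1} = -14 + 1 = -13$)
$25128 - X 10 \cdot 14 = 25128 - \left(-13\right) 10 \cdot 14 = 25128 - \left(-130\right) 14 = 25128 - -1820 = 25128 + 1820 = 26948$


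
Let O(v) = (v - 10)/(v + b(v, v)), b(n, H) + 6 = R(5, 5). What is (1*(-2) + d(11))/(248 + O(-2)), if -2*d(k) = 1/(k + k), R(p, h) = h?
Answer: -89/11088 ≈ -0.0080267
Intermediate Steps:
b(n, H) = -1 (b(n, H) = -6 + 5 = -1)
O(v) = (-10 + v)/(-1 + v) (O(v) = (v - 10)/(v - 1) = (-10 + v)/(-1 + v))
d(k) = -1/(4*k) (d(k) = -1/(2*(k + k)) = -1/(2*k)/2 = -1/(4*k))
(1*(-2) + d(11))/(248 + O(-2)) = (1*(-2) - 1/4/11)/(248 + (-10 - 2)/(-1 - 2)) = (-2 - 1/4*1/11)/(248 - 12/(-3)) = (-2 - 1/44)/(248 - 1/3*(-12)) = -89/(44*(248 + 4)) = -89/44/252 = -89/44*1/252 = -89/11088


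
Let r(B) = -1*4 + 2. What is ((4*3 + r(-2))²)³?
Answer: 1000000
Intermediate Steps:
r(B) = -2 (r(B) = -4 + 2 = -2)
((4*3 + r(-2))²)³ = ((4*3 - 2)²)³ = ((12 - 2)²)³ = (10²)³ = 100³ = 1000000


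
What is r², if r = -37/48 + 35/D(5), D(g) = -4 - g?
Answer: 450241/20736 ≈ 21.713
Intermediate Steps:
r = -671/144 (r = -37/48 + 35/(-4 - 1*5) = -37*1/48 + 35/(-4 - 5) = -37/48 + 35/(-9) = -37/48 + 35*(-⅑) = -37/48 - 35/9 = -671/144 ≈ -4.6597)
r² = (-671/144)² = 450241/20736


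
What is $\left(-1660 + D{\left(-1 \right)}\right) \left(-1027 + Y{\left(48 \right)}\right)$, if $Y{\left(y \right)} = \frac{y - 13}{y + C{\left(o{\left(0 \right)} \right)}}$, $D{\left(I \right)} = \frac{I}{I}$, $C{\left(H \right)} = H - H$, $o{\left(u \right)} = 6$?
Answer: $\frac{27241333}{16} \approx 1.7026 \cdot 10^{6}$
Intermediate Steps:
$C{\left(H \right)} = 0$
$D{\left(I \right)} = 1$
$Y{\left(y \right)} = \frac{-13 + y}{y}$ ($Y{\left(y \right)} = \frac{y - 13}{y + 0} = \frac{-13 + y}{y}$)
$\left(-1660 + D{\left(-1 \right)}\right) \left(-1027 + Y{\left(48 \right)}\right) = \left(-1660 + 1\right) \left(-1027 + \frac{-13 + 48}{48}\right) = - 1659 \left(-1027 + \frac{1}{48} \cdot 35\right) = - 1659 \left(-1027 + \frac{35}{48}\right) = \left(-1659\right) \left(- \frac{49261}{48}\right) = \frac{27241333}{16}$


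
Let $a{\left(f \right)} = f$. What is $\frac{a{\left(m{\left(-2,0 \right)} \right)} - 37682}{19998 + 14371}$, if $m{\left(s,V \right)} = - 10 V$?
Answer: $- \frac{37682}{34369} \approx -1.0964$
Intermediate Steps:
$\frac{a{\left(m{\left(-2,0 \right)} \right)} - 37682}{19998 + 14371} = \frac{\left(-10\right) 0 - 37682}{19998 + 14371} = \frac{0 - 37682}{34369} = \left(-37682\right) \frac{1}{34369} = - \frac{37682}{34369}$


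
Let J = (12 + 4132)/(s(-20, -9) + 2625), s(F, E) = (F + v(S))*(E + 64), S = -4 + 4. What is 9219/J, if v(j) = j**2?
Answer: 2008425/592 ≈ 3392.6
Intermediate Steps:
S = 0
s(F, E) = F*(64 + E) (s(F, E) = (F + 0**2)*(E + 64) = (F + 0)*(64 + E) = F*(64 + E))
J = 4144/1525 (J = (12 + 4132)/(-20*(64 - 9) + 2625) = 4144/(-20*55 + 2625) = 4144/(-1100 + 2625) = 4144/1525 ≈ 2.7174)
9219/J = 9219/(4144/1525) = 9219*(1525/4144) = 2008425/592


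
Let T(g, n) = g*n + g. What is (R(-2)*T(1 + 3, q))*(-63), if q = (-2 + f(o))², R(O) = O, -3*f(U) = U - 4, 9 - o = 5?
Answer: 2520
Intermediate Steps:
o = 4 (o = 9 - 1*5 = 9 - 5 = 4)
f(U) = 4/3 - U/3 (f(U) = -(U - 4)/3 = -(-4 + U)/3 = 4/3 - U/3)
q = 4 (q = (-2 + (4/3 - ⅓*4))² = (-2 + (4/3 - 4/3))² = (-2 + 0)² = (-2)² = 4)
T(g, n) = g + g*n
(R(-2)*T(1 + 3, q))*(-63) = -2*(1 + 3)*(1 + 4)*(-63) = -8*5*(-63) = -2*20*(-63) = -40*(-63) = 2520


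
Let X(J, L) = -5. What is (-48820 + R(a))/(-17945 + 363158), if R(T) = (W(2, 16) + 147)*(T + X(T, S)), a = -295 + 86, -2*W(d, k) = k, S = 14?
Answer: -78566/345213 ≈ -0.22759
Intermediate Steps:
W(d, k) = -k/2
a = -209
R(T) = -695 + 139*T (R(T) = (-½*16 + 147)*(T - 5) = (-8 + 147)*(-5 + T) = 139*(-5 + T) = -695 + 139*T)
(-48820 + R(a))/(-17945 + 363158) = (-48820 + (-695 + 139*(-209)))/(-17945 + 363158) = (-48820 + (-695 - 29051))/345213 = (-48820 - 29746)*(1/345213) = -78566*1/345213 = -78566/345213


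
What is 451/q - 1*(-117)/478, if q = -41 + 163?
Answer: 57463/14579 ≈ 3.9415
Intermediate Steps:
q = 122
451/q - 1*(-117)/478 = 451/122 - 1*(-117)/478 = 451*(1/122) + 117*(1/478) = 451/122 + 117/478 = 57463/14579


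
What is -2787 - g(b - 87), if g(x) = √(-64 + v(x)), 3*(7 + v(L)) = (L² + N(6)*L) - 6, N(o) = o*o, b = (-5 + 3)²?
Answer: -2787 - √11046/3 ≈ -2822.0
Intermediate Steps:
b = 4 (b = (-2)² = 4)
N(o) = o²
v(L) = -9 + 12*L + L²/3 (v(L) = -7 + ((L² + 6²*L) - 6)/3 = -7 + ((L² + 36*L) - 6)/3 = -7 + (-6 + L² + 36*L)/3 = -7 + (-2 + 12*L + L²/3) = -9 + 12*L + L²/3)
g(x) = √(-73 + 12*x + x²/3) (g(x) = √(-64 + (-9 + 12*x + x²/3)) = √(-73 + 12*x + x²/3))
-2787 - g(b - 87) = -2787 - √(-657 + 3*(4 - 87)² + 108*(4 - 87))/3 = -2787 - √(-657 + 3*(-83)² + 108*(-83))/3 = -2787 - √(-657 + 3*6889 - 8964)/3 = -2787 - √(-657 + 20667 - 8964)/3 = -2787 - √11046/3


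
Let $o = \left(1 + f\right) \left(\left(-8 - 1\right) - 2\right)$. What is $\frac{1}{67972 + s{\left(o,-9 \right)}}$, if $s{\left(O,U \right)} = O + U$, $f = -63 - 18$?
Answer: $\frac{1}{68843} \approx 1.4526 \cdot 10^{-5}$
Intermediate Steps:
$f = -81$ ($f = -63 - 18 = -81$)
$o = 880$ ($o = \left(1 - 81\right) \left(\left(-8 - 1\right) - 2\right) = - 80 \left(-9 - 2\right) = \left(-80\right) \left(-11\right) = 880$)
$\frac{1}{67972 + s{\left(o,-9 \right)}} = \frac{1}{67972 + \left(880 - 9\right)} = \frac{1}{67972 + 871} = \frac{1}{68843}$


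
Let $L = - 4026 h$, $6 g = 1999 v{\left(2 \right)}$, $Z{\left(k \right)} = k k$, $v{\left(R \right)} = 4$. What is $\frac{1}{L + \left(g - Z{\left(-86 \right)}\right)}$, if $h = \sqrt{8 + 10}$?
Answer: $\frac{27285}{1147464706} - \frac{54351 \sqrt{2}}{1147464706} \approx -4.3207 \cdot 10^{-5}$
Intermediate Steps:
$Z{\left(k \right)} = k^{2}$
$h = 3 \sqrt{2}$ ($h = \sqrt{18} = 3 \sqrt{2} \approx 4.2426$)
$g = \frac{3998}{3}$ ($g = \frac{1999 \cdot 4}{6} = \frac{1}{6} \cdot 7996 = \frac{3998}{3} \approx 1332.7$)
$L = - 12078 \sqrt{2}$ ($L = - 4026 \cdot 3 \sqrt{2} = - 12078 \sqrt{2} \approx -17081.0$)
$\frac{1}{L + \left(g - Z{\left(-86 \right)}\right)} = \frac{1}{- 12078 \sqrt{2} + \left(\frac{3998}{3} - \left(-86\right)^{2}\right)} = \frac{1}{- 12078 \sqrt{2} + \left(\frac{3998}{3} - 7396\right)} = \frac{1}{- 12078 \sqrt{2} - \frac{18190}{3}} = \frac{1}{- \frac{18190}{3} - 12078 \sqrt{2}}$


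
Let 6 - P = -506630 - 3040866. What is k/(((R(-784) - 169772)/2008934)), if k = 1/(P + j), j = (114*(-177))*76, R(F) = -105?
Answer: -1004467/171063930599 ≈ -5.8719e-6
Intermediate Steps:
P = 3547502 (P = 6 - (-506630 - 3040866) = 6 - 1*(-3547496) = 6 + 3547496 = 3547502)
j = -1533528 (j = -20178*76 = -1533528)
k = 1/2013974 (k = 1/(3547502 - 1533528) = 1/2013974 ≈ 4.9653e-7)
k/(((R(-784) - 169772)/2008934)) = 1/(2013974*(((-105 - 169772)/2008934))) = 1/(2013974*((-169877*1/2008934))) = 1/(2013974*(-169877/2008934)) = (1/2013974)*(-2008934/169877) = -1004467/171063930599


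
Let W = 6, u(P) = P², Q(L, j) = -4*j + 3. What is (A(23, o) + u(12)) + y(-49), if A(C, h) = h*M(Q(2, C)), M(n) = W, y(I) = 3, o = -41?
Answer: -99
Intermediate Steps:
Q(L, j) = 3 - 4*j
M(n) = 6
A(C, h) = 6*h (A(C, h) = h*6 = 6*h)
(A(23, o) + u(12)) + y(-49) = (6*(-41) + 12²) + 3 = (-246 + 144) + 3 = -102 + 3 = -99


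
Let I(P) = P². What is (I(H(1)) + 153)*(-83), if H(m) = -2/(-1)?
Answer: -13031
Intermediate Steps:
H(m) = 2 (H(m) = -2*(-1) = 2)
(I(H(1)) + 153)*(-83) = (2² + 153)*(-83) = (4 + 153)*(-83) = 157*(-83) = -13031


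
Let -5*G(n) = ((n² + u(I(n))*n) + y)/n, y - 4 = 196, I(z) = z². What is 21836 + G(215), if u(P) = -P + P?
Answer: 937091/43 ≈ 21793.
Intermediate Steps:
u(P) = 0
y = 200 (y = 4 + 196 = 200)
G(n) = -(200 + n²)/(5*n) (G(n) = -((n² + 0*n) + 200)/(5*n) = -((n² + 0) + 200)/(5*n) = -(n² + 200)/(5*n) = -(200 + n²)/(5*n))
21836 + G(215) = 21836 + (-40/215 - ⅕*215) = 21836 + (-40*1/215 - 43) = 21836 + (-8/43 - 43) = 21836 - 1857/43 = 937091/43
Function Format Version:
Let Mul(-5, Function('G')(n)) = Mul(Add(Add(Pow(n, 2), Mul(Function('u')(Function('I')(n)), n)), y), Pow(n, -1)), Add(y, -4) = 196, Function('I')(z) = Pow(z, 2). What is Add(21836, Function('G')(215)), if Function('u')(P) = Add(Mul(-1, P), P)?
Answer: Rational(937091, 43) ≈ 21793.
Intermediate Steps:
Function('u')(P) = 0
y = 200 (y = Add(4, 196) = 200)
Function('G')(n) = Mul(Rational(-1, 5), Pow(n, -1), Add(200, Pow(n, 2))) (Function('G')(n) = Mul(Rational(-1, 5), Mul(Add(Add(Pow(n, 2), Mul(0, n)), 200), Pow(n, -1))) = Mul(Rational(-1, 5), Mul(Add(Add(Pow(n, 2), 0), 200), Pow(n, -1))) = Mul(Rational(-1, 5), Mul(Add(Pow(n, 2), 200), Pow(n, -1))) = Mul(Rational(-1, 5), Mul(Add(200, Pow(n, 2)), Pow(n, -1))) = Mul(Rational(-1, 5), Mul(Pow(n, -1), Add(200, Pow(n, 2)))) = Mul(Rational(-1, 5), Pow(n, -1), Add(200, Pow(n, 2))))
Add(21836, Function('G')(215)) = Add(21836, Add(Mul(-40, Pow(215, -1)), Mul(Rational(-1, 5), 215))) = Add(21836, Add(Mul(-40, Rational(1, 215)), -43)) = Add(21836, Add(Rational(-8, 43), -43)) = Add(21836, Rational(-1857, 43)) = Rational(937091, 43)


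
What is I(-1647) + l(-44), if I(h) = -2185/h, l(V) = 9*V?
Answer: -650027/1647 ≈ -394.67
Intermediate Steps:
I(-1647) + l(-44) = -2185/(-1647) + 9*(-44) = -2185*(-1/1647) - 396 = 2185/1647 - 396 = -650027/1647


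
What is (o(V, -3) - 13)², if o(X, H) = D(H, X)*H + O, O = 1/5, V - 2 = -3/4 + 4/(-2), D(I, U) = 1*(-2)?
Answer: 1156/25 ≈ 46.240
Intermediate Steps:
D(I, U) = -2
V = -¾ (V = 2 + (-3/4 + 4/(-2)) = 2 + (-3*¼ + 4*(-½)) = 2 + (-¾ - 2) = 2 - 11/4 = -¾ ≈ -0.75000)
O = ⅕ ≈ 0.20000
o(X, H) = ⅕ - 2*H (o(X, H) = -2*H + ⅕ = ⅕ - 2*H)
(o(V, -3) - 13)² = ((⅕ - 2*(-3)) - 13)² = ((⅕ + 6) - 13)² = (31/5 - 13)² = (-34/5)² = 1156/25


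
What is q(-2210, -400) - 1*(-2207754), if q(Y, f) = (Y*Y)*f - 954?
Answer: -1951433200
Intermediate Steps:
q(Y, f) = -954 + f*Y**2 (q(Y, f) = Y**2*f - 954 = f*Y**2 - 954 = -954 + f*Y**2)
q(-2210, -400) - 1*(-2207754) = (-954 - 400*(-2210)**2) - 1*(-2207754) = (-954 - 400*4884100) + 2207754 = (-954 - 1953640000) + 2207754 = -1953640954 + 2207754 = -1951433200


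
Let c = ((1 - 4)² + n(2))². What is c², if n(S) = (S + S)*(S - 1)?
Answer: 28561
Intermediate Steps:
n(S) = 2*S*(-1 + S) (n(S) = (2*S)*(-1 + S) = 2*S*(-1 + S))
c = 169 (c = ((1 - 4)² + 2*2*(-1 + 2))² = ((-3)² + 2*2*1)² = (9 + 4)² = 13² = 169)
c² = 169² = 28561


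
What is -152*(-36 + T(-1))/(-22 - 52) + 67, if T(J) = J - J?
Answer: -257/37 ≈ -6.9459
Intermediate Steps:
T(J) = 0
-152*(-36 + T(-1))/(-22 - 52) + 67 = -152*(-36 + 0)/(-22 - 52) + 67 = -(-5472)/(-74) + 67 = -(-5472)*(-1)/74 + 67 = -152*18/37 + 67 = -2736/37 + 67 = -257/37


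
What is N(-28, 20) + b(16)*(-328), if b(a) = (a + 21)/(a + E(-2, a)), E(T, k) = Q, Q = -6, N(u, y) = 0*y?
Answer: -6068/5 ≈ -1213.6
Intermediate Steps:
N(u, y) = 0
E(T, k) = -6
b(a) = (21 + a)/(-6 + a) (b(a) = (a + 21)/(a - 6) = (21 + a)/(-6 + a))
N(-28, 20) + b(16)*(-328) = 0 + ((21 + 16)/(-6 + 16))*(-328) = 0 + (37/10)*(-328) = 0 - 6068/5 = -6068/5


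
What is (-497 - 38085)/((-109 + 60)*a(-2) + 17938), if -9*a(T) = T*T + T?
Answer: -173619/80770 ≈ -2.1495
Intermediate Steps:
a(T) = -T/9 - T**2/9 (a(T) = -(T*T + T)/9 = -(T**2 + T)/9 = -(T + T**2)/9 = -T/9 - T**2/9)
(-497 - 38085)/((-109 + 60)*a(-2) + 17938) = (-497 - 38085)/((-109 + 60)*(-1/9*(-2)*(1 - 2)) + 17938) = -38582/(-(-49)*(-2)*(-1)/9 + 17938) = -38582/(-49*(-2/9) + 17938) = -38582/(98/9 + 17938) = -38582/161540/9 = -38582*9/161540 = -173619/80770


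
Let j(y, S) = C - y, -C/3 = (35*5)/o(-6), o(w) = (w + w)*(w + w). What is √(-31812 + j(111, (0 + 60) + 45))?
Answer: I*√4597437/12 ≈ 178.68*I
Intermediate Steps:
o(w) = 4*w² (o(w) = (2*w)*(2*w) = 4*w²)
C = -175/48 (C = -3*35*5/(4*(-6)²) = -525/(4*36) = -525/144 = -3*175/144 = -175/48 ≈ -3.6458)
j(y, S) = -175/48 - y
√(-31812 + j(111, (0 + 60) + 45)) = √(-31812 + (-175/48 - 1*111)) = √(-31812 + (-175/48 - 111)) = √(-31812 - 5503/48) = √(-1532479/48) = I*√4597437/12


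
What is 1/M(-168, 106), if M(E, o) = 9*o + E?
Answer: 1/786 ≈ 0.0012723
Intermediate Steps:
M(E, o) = E + 9*o
1/M(-168, 106) = 1/(-168 + 9*106) = 1/(-168 + 954) = 1/786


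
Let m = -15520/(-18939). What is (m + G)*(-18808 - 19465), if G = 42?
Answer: -31037795534/18939 ≈ -1.6388e+6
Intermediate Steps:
m = 15520/18939 (m = -15520*(-1/18939) = 15520/18939 ≈ 0.81947)
(m + G)*(-18808 - 19465) = (15520/18939 + 42)*(-18808 - 19465) = (810958/18939)*(-38273) = -31037795534/18939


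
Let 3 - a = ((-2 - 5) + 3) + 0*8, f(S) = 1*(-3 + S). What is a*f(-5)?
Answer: -56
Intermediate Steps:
f(S) = -3 + S
a = 7 (a = 3 - (((-2 - 5) + 3) + 0*8) = 3 - ((-7 + 3) + 0) = 3 - (-4 + 0) = 3 - 1*(-4) = 3 + 4 = 7)
a*f(-5) = 7*(-3 - 5) = 7*(-8) = -56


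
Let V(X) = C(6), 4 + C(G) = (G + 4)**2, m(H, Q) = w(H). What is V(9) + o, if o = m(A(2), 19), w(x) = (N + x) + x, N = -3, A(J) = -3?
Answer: 87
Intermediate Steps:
w(x) = -3 + 2*x (w(x) = (-3 + x) + x = -3 + 2*x)
m(H, Q) = -3 + 2*H
o = -9 (o = -3 + 2*(-3) = -3 - 6 = -9)
C(G) = -4 + (4 + G)**2 (C(G) = -4 + (G + 4)**2 = -4 + (4 + G)**2)
V(X) = 96 (V(X) = -4 + (4 + 6)**2 = -4 + 10**2 = -4 + 100 = 96)
V(9) + o = 96 - 9 = 87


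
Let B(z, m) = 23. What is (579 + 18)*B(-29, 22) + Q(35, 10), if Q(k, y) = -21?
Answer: 13710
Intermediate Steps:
(579 + 18)*B(-29, 22) + Q(35, 10) = (579 + 18)*23 - 21 = 597*23 - 21 = 13731 - 21 = 13710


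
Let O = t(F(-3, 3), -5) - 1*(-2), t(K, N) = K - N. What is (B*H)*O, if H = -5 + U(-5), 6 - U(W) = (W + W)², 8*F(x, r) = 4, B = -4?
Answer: 2970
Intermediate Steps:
F(x, r) = ½ (F(x, r) = (⅛)*4 = ½)
U(W) = 6 - 4*W² (U(W) = 6 - (W + W)² = 6 - (2*W)² = 6 - 4*W²)
O = 15/2 (O = (½ - 1*(-5)) - 1*(-2) = (½ + 5) + 2 = 11/2 + 2 = 15/2 ≈ 7.5000)
H = -99 (H = -5 + (6 - 4*(-5)²) = -5 + (6 - 4*25) = -5 + (6 - 100) = -5 - 94 = -99)
(B*H)*O = -4*(-99)*(15/2) = 396*(15/2) = 2970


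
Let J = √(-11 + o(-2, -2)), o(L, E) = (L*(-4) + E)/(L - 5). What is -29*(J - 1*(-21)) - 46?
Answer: -655 - 29*I*√581/7 ≈ -655.0 - 99.859*I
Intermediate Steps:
o(L, E) = (E - 4*L)/(-5 + L) (o(L, E) = (-4*L + E)/(-5 + L) = (E - 4*L)/(-5 + L))
J = I*√581/7 (J = √(-11 + (-2 - 4*(-2))/(-5 - 2)) = √(-11 + (-2 + 8)/(-7)) = √(-11 - ⅐*6) = √(-11 - 6/7) = √(-83/7) = I*√581/7 ≈ 3.4434*I)
-29*(J - 1*(-21)) - 46 = -29*(I*√581/7 - 1*(-21)) - 46 = -29*(I*√581/7 + 21) - 46 = -29*(21 + I*√581/7) - 46 = (-609 - 29*I*√581/7) - 46 = -655 - 29*I*√581/7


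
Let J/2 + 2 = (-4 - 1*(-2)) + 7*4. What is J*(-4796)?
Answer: -230208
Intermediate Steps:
J = 48 (J = -4 + 2*((-4 - 1*(-2)) + 7*4) = -4 + 2*((-4 + 2) + 28) = -4 + 2*(-2 + 28) = -4 + 2*26 = -4 + 52 = 48)
J*(-4796) = 48*(-4796) = -230208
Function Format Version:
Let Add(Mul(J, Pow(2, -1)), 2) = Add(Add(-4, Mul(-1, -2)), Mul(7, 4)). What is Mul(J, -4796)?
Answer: -230208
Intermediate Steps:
J = 48 (J = Add(-4, Mul(2, Add(Add(-4, Mul(-1, -2)), Mul(7, 4)))) = Add(-4, Mul(2, Add(Add(-4, 2), 28))) = Add(-4, Mul(2, Add(-2, 28))) = Add(-4, Mul(2, 26)) = Add(-4, 52) = 48)
Mul(J, -4796) = Mul(48, -4796) = -230208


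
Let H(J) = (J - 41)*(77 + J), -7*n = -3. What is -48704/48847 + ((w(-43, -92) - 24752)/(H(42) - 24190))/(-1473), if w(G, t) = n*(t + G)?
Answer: -12096625138667/12123633968607 ≈ -0.99777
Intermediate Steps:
n = 3/7 (n = -⅐*(-3) = 3/7 ≈ 0.42857)
H(J) = (-41 + J)*(77 + J)
w(G, t) = 3*G/7 + 3*t/7 (w(G, t) = 3*(t + G)/7 = 3*(G + t)/7 = 3*G/7 + 3*t/7)
-48704/48847 + ((w(-43, -92) - 24752)/(H(42) - 24190))/(-1473) = -48704/48847 + ((((3/7)*(-43) + (3/7)*(-92)) - 24752)/((-3157 + 42² + 36*42) - 24190))/(-1473) = -48704*1/48847 + (((-129/7 - 276/7) - 24752)/((-3157 + 1764 + 1512) - 24190))*(-1/1473) = -48704/48847 + ((-405/7 - 24752)/(119 - 24190))*(-1/1473) = -48704/48847 - 173669/7/(-24071)*(-1/1473) = -48704/48847 - 173669/7*(-1/24071)*(-1/1473) = -48704/48847 + (173669/168497)*(-1/1473) = -48704/48847 - 173669/248196081 = -12096625138667/12123633968607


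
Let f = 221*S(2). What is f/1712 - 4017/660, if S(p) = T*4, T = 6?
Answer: -70343/23540 ≈ -2.9882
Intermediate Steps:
S(p) = 24 (S(p) = 6*4 = 24)
f = 5304 (f = 221*24 = 5304)
f/1712 - 4017/660 = 5304/1712 - 4017/660 = 5304*(1/1712) - 4017*1/660 = 663/214 - 1339/220 = -70343/23540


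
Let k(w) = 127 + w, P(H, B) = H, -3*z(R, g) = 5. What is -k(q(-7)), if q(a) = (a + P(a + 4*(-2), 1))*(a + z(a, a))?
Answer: -953/3 ≈ -317.67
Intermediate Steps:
z(R, g) = -5/3 (z(R, g) = -⅓*5 = -5/3)
q(a) = (-8 + 2*a)*(-5/3 + a) (q(a) = (a + (a + 4*(-2)))*(a - 5/3) = (a + (a - 8))*(-5/3 + a) = (a + (-8 + a))*(-5/3 + a) = (-8 + 2*a)*(-5/3 + a))
-k(q(-7)) = -(127 + (40/3 + 2*(-7)² - 34/3*(-7))) = -(127 + (40/3 + 2*49 + 238/3)) = -(127 + (40/3 + 98 + 238/3)) = -(127 + 572/3) = -1*953/3 = -953/3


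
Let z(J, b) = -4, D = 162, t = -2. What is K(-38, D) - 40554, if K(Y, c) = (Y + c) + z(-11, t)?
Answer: -40434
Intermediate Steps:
K(Y, c) = -4 + Y + c (K(Y, c) = (Y + c) - 4 = -4 + Y + c)
K(-38, D) - 40554 = (-4 - 38 + 162) - 40554 = 120 - 40554 = -40434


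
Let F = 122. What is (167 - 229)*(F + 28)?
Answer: -9300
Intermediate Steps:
(167 - 229)*(F + 28) = (167 - 229)*(122 + 28) = -62*150 = -9300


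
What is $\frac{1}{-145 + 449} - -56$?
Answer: $\frac{17025}{304} \approx 56.003$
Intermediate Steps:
$\frac{1}{-145 + 449} - -56 = \frac{1}{304} + 56 = \frac{17025}{304}$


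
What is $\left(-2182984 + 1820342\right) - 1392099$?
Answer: $-1754741$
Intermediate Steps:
$\left(-2182984 + 1820342\right) - 1392099 = -362642 - 1392099 = -1754741$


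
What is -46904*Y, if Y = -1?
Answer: 46904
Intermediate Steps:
-46904*Y = -46904*(-1) = -22*(-2132) = 46904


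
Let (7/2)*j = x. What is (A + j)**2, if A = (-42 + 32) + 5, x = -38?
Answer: 12321/49 ≈ 251.45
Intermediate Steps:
j = -76/7 (j = (2/7)*(-38) = -76/7 ≈ -10.857)
A = -5 (A = -10 + 5 = -5)
(A + j)**2 = (-5 - 76/7)**2 = (-111/7)**2 = 12321/49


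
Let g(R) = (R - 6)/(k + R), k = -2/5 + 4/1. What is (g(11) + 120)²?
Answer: 77176225/5329 ≈ 14482.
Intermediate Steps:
k = 18/5 (k = -2*⅕ + 4*1 = -⅖ + 4 = 18/5 ≈ 3.6000)
g(R) = (-6 + R)/(18/5 + R) (g(R) = (R - 6)/(18/5 + R) = (-6 + R)/(18/5 + R))
(g(11) + 120)² = (5*(-6 + 11)/(18 + 5*11) + 120)² = (5*5/(18 + 55) + 120)² = (5*5/73 + 120)² = (5*(1/73)*5 + 120)² = (25/73 + 120)² = (8785/73)² = 77176225/5329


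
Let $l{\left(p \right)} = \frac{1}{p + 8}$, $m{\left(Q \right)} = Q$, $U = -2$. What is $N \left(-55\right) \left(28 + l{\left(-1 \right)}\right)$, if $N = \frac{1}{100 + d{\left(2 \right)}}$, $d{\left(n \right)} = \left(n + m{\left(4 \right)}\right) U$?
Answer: $- \frac{985}{56} \approx -17.589$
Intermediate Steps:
$l{\left(p \right)} = \frac{1}{8 + p}$
$d{\left(n \right)} = -8 - 2 n$ ($d{\left(n \right)} = \left(n + 4\right) \left(-2\right) = \left(4 + n\right) \left(-2\right) = -8 - 2 n$)
$N = \frac{1}{88}$ ($N = \frac{1}{100 - 12} = \frac{1}{88} \approx 0.011364$)
$N \left(-55\right) \left(28 + l{\left(-1 \right)}\right) = \frac{1}{88} \left(-55\right) \left(28 + \frac{1}{8 - 1}\right) = - \frac{5 \left(28 + \frac{1}{7}\right)}{8} = \left(- \frac{5}{8}\right) \frac{197}{7} = - \frac{985}{56}$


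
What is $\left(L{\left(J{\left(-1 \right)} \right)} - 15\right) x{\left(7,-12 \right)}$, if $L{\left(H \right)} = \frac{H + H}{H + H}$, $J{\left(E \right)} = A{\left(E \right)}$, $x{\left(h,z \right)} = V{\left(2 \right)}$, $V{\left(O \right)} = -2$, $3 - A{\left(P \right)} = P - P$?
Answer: $28$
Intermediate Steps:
$A{\left(P \right)} = 3$ ($A{\left(P \right)} = 3 - \left(P - P\right) = 3 - 0 = 3 + 0 = 3$)
$x{\left(h,z \right)} = -2$
$J{\left(E \right)} = 3$
$L{\left(H \right)} = 1$ ($L{\left(H \right)} = \frac{2 H}{2 H} = 2 H \frac{1}{2 H} = 1$)
$\left(L{\left(J{\left(-1 \right)} \right)} - 15\right) x{\left(7,-12 \right)} = \left(1 - 15\right) \left(-2\right) = \left(-14\right) \left(-2\right) = 28$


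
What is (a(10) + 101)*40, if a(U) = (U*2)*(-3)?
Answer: 1640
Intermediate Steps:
a(U) = -6*U (a(U) = (2*U)*(-3) = -6*U)
(a(10) + 101)*40 = (-6*10 + 101)*40 = (-60 + 101)*40 = 41*40 = 1640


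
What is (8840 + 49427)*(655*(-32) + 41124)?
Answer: 1174895788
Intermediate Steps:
(8840 + 49427)*(655*(-32) + 41124) = 58267*(-20960 + 41124) = 58267*20164 = 1174895788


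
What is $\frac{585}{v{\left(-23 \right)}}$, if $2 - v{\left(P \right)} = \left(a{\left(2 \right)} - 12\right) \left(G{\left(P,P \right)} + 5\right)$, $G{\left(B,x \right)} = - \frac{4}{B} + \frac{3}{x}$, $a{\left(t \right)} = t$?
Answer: $\frac{1495}{134} \approx 11.157$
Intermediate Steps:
$v{\left(P \right)} = 52 - \frac{10}{P}$ ($v{\left(P \right)} = 2 - \left(2 - 12\right) \left(\left(- \frac{4}{P} + \frac{3}{P}\right) + 5\right) = 2 - - 10 \left(- \frac{1}{P} + 5\right) = 2 - - 10 \left(5 - \frac{1}{P}\right) = 2 - \left(-50 + \frac{10}{P}\right) = 2 + \left(50 - \frac{10}{P}\right) = 52 - \frac{10}{P}$)
$\frac{585}{v{\left(-23 \right)}} = \frac{585}{52 - \frac{10}{-23}} = \frac{585}{52 - - \frac{10}{23}} = \frac{585}{52 + \frac{10}{23}} = \frac{585}{\frac{1206}{23}} = 585 \cdot \frac{23}{1206} = \frac{1495}{134}$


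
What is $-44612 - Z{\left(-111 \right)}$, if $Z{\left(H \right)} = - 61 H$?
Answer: $-51383$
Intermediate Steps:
$-44612 - Z{\left(-111 \right)} = -44612 - \left(-61\right) \left(-111\right) = -44612 - 6771 = -51383$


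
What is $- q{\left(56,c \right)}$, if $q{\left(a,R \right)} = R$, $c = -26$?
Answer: $26$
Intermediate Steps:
$- q{\left(56,c \right)} = \left(-1\right) \left(-26\right) = 26$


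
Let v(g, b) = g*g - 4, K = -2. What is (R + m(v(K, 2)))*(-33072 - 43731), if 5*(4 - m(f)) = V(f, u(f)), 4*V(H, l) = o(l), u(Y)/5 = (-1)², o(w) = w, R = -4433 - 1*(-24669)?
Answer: -6217894077/4 ≈ -1.5545e+9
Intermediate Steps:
R = 20236 (R = -4433 + 24669 = 20236)
u(Y) = 5 (u(Y) = 5*(-1)² = 5*1 = 5)
V(H, l) = l/4
v(g, b) = -4 + g² (v(g, b) = g² - 4 = -4 + g²)
m(f) = 15/4 (m(f) = 4 - 5/20 = 4 - ⅕*5/4 = 4 - ¼ = 15/4)
(R + m(v(K, 2)))*(-33072 - 43731) = (20236 + 15/4)*(-33072 - 43731) = (80959/4)*(-76803) = -6217894077/4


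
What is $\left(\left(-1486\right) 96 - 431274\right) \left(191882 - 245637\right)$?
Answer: $30851607150$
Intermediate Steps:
$\left(\left(-1486\right) 96 - 431274\right) \left(191882 - 245637\right) = \left(-142656 - 431274\right) \left(-53755\right) = \left(-573930\right) \left(-53755\right) = 30851607150$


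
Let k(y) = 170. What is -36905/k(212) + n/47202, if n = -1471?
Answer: -87111994/401217 ≈ -217.12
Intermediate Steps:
-36905/k(212) + n/47202 = -36905/170 - 1471/47202 = -36905*1/170 - 1471*1/47202 = -7381/34 - 1471/47202 = -87111994/401217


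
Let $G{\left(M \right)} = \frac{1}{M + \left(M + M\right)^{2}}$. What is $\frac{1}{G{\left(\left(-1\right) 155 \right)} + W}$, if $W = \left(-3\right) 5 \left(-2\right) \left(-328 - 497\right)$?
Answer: $- \frac{95945}{2374638749} \approx -4.0404 \cdot 10^{-5}$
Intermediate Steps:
$W = -24750$ ($W = \left(-15\right) \left(-2\right) \left(-825\right) = 30 \left(-825\right) = -24750$)
$G{\left(M \right)} = \frac{1}{M + 4 M^{2}}$ ($G{\left(M \right)} = \frac{1}{M + \left(2 M\right)^{2}} = \frac{1}{M + 4 M^{2}}$)
$\frac{1}{G{\left(\left(-1\right) 155 \right)} + W} = \frac{1}{\frac{1}{\left(-1\right) 155 \left(1 + 4 \left(\left(-1\right) 155\right)\right)} - 24750} = \frac{1}{\frac{1}{\left(-155\right) \left(1 + 4 \left(-155\right)\right)} - 24750} = \frac{1}{- \frac{1}{155 \left(1 - 620\right)} - 24750} = \frac{1}{- \frac{1}{155 \left(-619\right)} - 24750} = \frac{1}{\left(- \frac{1}{155}\right) \left(- \frac{1}{619}\right) - 24750} = \frac{1}{\frac{1}{95945} - 24750} = \frac{1}{- \frac{2374638749}{95945}} = - \frac{95945}{2374638749}$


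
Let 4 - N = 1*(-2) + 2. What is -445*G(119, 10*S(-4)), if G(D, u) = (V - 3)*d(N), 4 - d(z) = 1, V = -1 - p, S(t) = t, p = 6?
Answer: 13350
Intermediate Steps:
N = 4 (N = 4 - (1*(-2) + 2) = 4 - (-2 + 2) = 4 - 1*0 = 4 + 0 = 4)
V = -7 (V = -1 - 1*6 = -1 - 6 = -7)
d(z) = 3 (d(z) = 4 - 1*1 = 4 - 1 = 3)
G(D, u) = -30 (G(D, u) = (-7 - 3)*3 = -10*3 = -30)
-445*G(119, 10*S(-4)) = -445*(-30) = 13350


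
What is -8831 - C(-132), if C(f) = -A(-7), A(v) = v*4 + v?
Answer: -8866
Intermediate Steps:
A(v) = 5*v (A(v) = 4*v + v = 5*v)
C(f) = 35 (C(f) = -5*(-7) = -1*(-35) = 35)
-8831 - C(-132) = -8831 - 1*35 = -8831 - 35 = -8866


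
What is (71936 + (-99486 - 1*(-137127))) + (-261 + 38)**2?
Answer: 159306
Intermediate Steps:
(71936 + (-99486 - 1*(-137127))) + (-261 + 38)**2 = (71936 + (-99486 + 137127)) + (-223)**2 = (71936 + 37641) + 49729 = 109577 + 49729 = 159306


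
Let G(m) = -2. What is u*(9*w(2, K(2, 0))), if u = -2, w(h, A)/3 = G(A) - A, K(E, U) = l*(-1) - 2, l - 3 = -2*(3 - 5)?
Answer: -378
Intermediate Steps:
l = 7 (l = 3 - 2*(3 - 5) = 3 - 2*(-2) = 3 + 4 = 7)
K(E, U) = -9 (K(E, U) = 7*(-1) - 2 = -7 - 2 = -9)
w(h, A) = -6 - 3*A (w(h, A) = 3*(-2 - A) = -6 - 3*A)
u*(9*w(2, K(2, 0))) = -18*(-6 - 3*(-9)) = -18*(-6 + 27) = -18*21 = -2*189 = -378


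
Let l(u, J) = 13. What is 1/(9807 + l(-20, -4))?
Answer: 1/9820 ≈ 0.00010183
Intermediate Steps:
1/(9807 + l(-20, -4)) = 1/(9807 + 13) = 1/9820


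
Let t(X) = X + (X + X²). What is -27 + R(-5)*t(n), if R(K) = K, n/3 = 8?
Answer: -3147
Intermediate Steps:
n = 24 (n = 3*8 = 24)
t(X) = X² + 2*X
-27 + R(-5)*t(n) = -27 - 120*(2 + 24) = -27 - 120*26 = -27 - 5*624 = -27 - 3120 = -3147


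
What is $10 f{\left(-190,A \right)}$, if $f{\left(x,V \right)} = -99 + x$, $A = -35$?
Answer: $-2890$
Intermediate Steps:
$10 f{\left(-190,A \right)} = 10 \left(-99 - 190\right) = 10 \left(-289\right) = -2890$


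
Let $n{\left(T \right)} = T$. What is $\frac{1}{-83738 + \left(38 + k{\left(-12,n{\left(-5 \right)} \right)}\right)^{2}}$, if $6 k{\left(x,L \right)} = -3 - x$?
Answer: $- \frac{4}{328711} \approx -1.2169 \cdot 10^{-5}$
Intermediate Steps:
$k{\left(x,L \right)} = - \frac{1}{2} - \frac{x}{6}$ ($k{\left(x,L \right)} = \frac{-3 - x}{6} = - \frac{1}{2} - \frac{x}{6}$)
$\frac{1}{-83738 + \left(38 + k{\left(-12,n{\left(-5 \right)} \right)}\right)^{2}} = \frac{1}{-83738 + \left(38 - - \frac{3}{2}\right)^{2}} = \frac{1}{-83738 + \left(38 + \left(- \frac{1}{2} + 2\right)\right)^{2}} = \frac{1}{-83738 + \left(38 + \frac{3}{2}\right)^{2}} = \frac{1}{-83738 + \left(\frac{79}{2}\right)^{2}} = \frac{1}{-83738 + \frac{6241}{4}} = \frac{1}{- \frac{328711}{4}} = - \frac{4}{328711}$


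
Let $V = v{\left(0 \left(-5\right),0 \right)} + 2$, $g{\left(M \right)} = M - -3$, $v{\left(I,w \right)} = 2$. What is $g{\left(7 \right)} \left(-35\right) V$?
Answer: $-1400$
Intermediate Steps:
$g{\left(M \right)} = 3 + M$ ($g{\left(M \right)} = M + 3 = 3 + M$)
$V = 4$ ($V = 2 + 2 = 4$)
$g{\left(7 \right)} \left(-35\right) V = \left(3 + 7\right) \left(-35\right) 4 = 10 \left(-35\right) 4 = \left(-350\right) 4 = -1400$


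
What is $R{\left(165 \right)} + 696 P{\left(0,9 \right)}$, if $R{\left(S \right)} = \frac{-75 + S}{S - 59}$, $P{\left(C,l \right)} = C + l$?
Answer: $\frac{332037}{53} \approx 6264.9$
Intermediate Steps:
$R{\left(S \right)} = \frac{-75 + S}{-59 + S}$
$R{\left(165 \right)} + 696 P{\left(0,9 \right)} = \frac{-75 + 165}{-59 + 165} + 696 \left(0 + 9\right) = \frac{1}{106} \cdot 90 + 696 \cdot 9 = \frac{1}{106} \cdot 90 + 6264 = \frac{45}{53} + 6264 = \frac{332037}{53}$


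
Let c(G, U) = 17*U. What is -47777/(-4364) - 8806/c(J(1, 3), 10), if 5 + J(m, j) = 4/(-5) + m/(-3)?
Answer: -891391/21820 ≈ -40.852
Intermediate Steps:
J(m, j) = -29/5 - m/3 (J(m, j) = -5 + (4/(-5) + m/(-3)) = -5 + (4*(-1/5) + m*(-1/3)) = -5 + (-4/5 - m/3) = -29/5 - m/3)
-47777/(-4364) - 8806/c(J(1, 3), 10) = -47777/(-4364) - 8806/(17*10) = -47777*(-1/4364) - 8806/170 = 47777/4364 - 8806*1/170 = 47777/4364 - 259/5 = -891391/21820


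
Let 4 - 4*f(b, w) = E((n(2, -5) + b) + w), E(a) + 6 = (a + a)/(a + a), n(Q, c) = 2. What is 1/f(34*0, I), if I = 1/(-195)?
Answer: 4/9 ≈ 0.44444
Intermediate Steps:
I = -1/195 ≈ -0.0051282
E(a) = -5 (E(a) = -6 + (a + a)/(a + a) = -6 + (2*a)/((2*a)) = -6 + (2*a)*(1/(2*a)) = -6 + 1 = -5)
f(b, w) = 9/4 (f(b, w) = 1 - ¼*(-5) = 1 + 5/4 = 9/4)
1/f(34*0, I) = 1/(9/4) = 4/9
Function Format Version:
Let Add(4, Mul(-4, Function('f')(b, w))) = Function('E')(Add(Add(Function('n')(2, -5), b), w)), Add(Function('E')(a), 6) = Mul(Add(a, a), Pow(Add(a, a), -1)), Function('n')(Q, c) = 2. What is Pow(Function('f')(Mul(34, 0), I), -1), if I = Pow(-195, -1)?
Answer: Rational(4, 9) ≈ 0.44444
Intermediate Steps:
I = Rational(-1, 195) ≈ -0.0051282
Function('E')(a) = -5 (Function('E')(a) = Add(-6, Mul(Add(a, a), Pow(Add(a, a), -1))) = Add(-6, Mul(Mul(2, a), Pow(Mul(2, a), -1))) = Add(-6, Mul(Mul(2, a), Mul(Rational(1, 2), Pow(a, -1)))) = Add(-6, 1) = -5)
Function('f')(b, w) = Rational(9, 4) (Function('f')(b, w) = Add(1, Mul(Rational(-1, 4), -5)) = Add(1, Rational(5, 4)) = Rational(9, 4))
Pow(Function('f')(Mul(34, 0), I), -1) = Pow(Rational(9, 4), -1) = Rational(4, 9)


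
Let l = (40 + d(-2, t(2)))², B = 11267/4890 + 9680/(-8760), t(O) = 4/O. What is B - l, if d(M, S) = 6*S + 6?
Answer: -400139683/118990 ≈ -3362.8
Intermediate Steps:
d(M, S) = 6 + 6*S
B = 142677/118990 (B = 11267*(1/4890) + 9680*(-1/8760) = 11267/4890 - 242/219 = 142677/118990 ≈ 1.1991)
l = 3364 (l = (40 + (6 + 6*(4/2)))² = (40 + (6 + 6*(4*(½))))² = (40 + (6 + 6*2))² = (40 + (6 + 12))² = (40 + 18)² = 58² = 3364)
B - l = 142677/118990 - 1*3364 = 142677/118990 - 3364 = -400139683/118990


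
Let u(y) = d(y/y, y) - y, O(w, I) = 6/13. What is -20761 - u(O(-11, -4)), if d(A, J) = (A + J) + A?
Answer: -20763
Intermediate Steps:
d(A, J) = J + 2*A
O(w, I) = 6/13 (O(w, I) = 6*(1/13) = 6/13)
u(y) = 2 (u(y) = (y + 2*(y/y)) - y = (y + 2*1) - y = (y + 2) - y = (2 + y) - y = 2)
-20761 - u(O(-11, -4)) = -20761 - 1*2 = -20761 - 2 = -20763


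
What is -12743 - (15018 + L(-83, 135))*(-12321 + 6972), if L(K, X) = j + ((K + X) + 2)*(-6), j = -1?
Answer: 78580114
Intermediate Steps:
L(K, X) = -13 - 6*K - 6*X (L(K, X) = -1 + ((K + X) + 2)*(-6) = -1 + (2 + K + X)*(-6) = -1 + (-12 - 6*K - 6*X) = -13 - 6*K - 6*X)
-12743 - (15018 + L(-83, 135))*(-12321 + 6972) = -12743 - (15018 + (-13 - 6*(-83) - 6*135))*(-12321 + 6972) = -12743 - (15018 + (-13 + 498 - 810))*(-5349) = -12743 - (15018 - 325)*(-5349) = -12743 - 14693*(-5349) = -12743 - 1*(-78592857) = -12743 + 78592857 = 78580114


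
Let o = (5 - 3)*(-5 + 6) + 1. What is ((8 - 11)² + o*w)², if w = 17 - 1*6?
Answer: 1764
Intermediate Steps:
w = 11 (w = 17 - 6 = 11)
o = 3 (o = 2*1 + 1 = 2 + 1 = 3)
((8 - 11)² + o*w)² = ((8 - 11)² + 3*11)² = ((-3)² + 33)² = (9 + 33)² = 42² = 1764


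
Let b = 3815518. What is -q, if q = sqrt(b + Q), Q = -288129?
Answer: -sqrt(3527389) ≈ -1878.1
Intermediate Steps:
q = sqrt(3527389) (q = sqrt(3815518 - 288129) = sqrt(3527389) ≈ 1878.1)
-q = -sqrt(3527389)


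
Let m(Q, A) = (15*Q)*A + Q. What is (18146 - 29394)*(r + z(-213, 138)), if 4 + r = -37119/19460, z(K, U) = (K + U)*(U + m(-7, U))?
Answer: -58930649661292/4865 ≈ -1.2113e+10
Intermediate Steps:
m(Q, A) = Q + 15*A*Q (m(Q, A) = 15*A*Q + Q = Q + 15*A*Q)
z(K, U) = (-7 - 104*U)*(K + U) (z(K, U) = (K + U)*(U - 7*(1 + 15*U)) = (K + U)*(U + (-7 - 105*U)) = (K + U)*(-7 - 104*U) = (-7 - 104*U)*(K + U))
r = -114959/19460 (r = -4 - 37119/19460 = -114959/19460 ≈ -5.9074)
(18146 - 29394)*(r + z(-213, 138)) = (18146 - 29394)*(-114959/19460 + (-104*138² - 7*(-213) - 7*138 - 104*(-213)*138)) = -11248*(-114959/19460 + (-104*19044 + 1491 - 966 + 3056976)) = -11248*(-114959/19460 + (-1980576 + 1491 - 966 + 3056976)) = -11248*(-114959/19460 + 1076925) = -11248*20956845541/19460 = -58930649661292/4865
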